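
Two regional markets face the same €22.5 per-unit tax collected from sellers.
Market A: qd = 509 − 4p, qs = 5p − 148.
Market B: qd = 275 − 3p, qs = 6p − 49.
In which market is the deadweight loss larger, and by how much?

Market A: pre-tax p* = €73, q* = 217; post-tax q = 167; deadweight loss = €562.5.
Market B: pre-tax p* = €36, q* = 167; post-tax q = 122; deadweight loss = €506.25.
Difference: €562.5 vs €506.25 → market A is larger by €56.25.

Market A, by €56.25.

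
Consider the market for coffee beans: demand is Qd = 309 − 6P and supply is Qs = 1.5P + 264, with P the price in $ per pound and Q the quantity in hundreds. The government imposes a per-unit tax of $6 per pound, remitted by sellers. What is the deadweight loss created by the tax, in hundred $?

Without the tax, 309 − 6P = 1.5P + 264 gives 7.5P = 45, so P* = $6 and Q* = 273.
With the tax collected from sellers, supply shifts: Qs = 1.5(P − 6) + 264.
Solving gives Q = 265.8 with buyers paying $7.2 and sellers receiving $1.2 (the $6 wedge).
Quantity falls by |ΔQ| = |273 − 265.8| = 7.2.
DWL = ½ · t · |ΔQ| = ½ · 6 · 7.2 = $21.6.

Deadweight loss = $21.6 hundred.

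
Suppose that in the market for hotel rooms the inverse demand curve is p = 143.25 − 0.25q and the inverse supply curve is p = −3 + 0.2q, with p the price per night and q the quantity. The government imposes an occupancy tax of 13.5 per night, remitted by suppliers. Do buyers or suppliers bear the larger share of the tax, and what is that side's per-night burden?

Rewrite in direct form: qd = 573 − 4p and qs = 5p + 15.
Before the tax: set 573 − 4p = 5p + 15 → p* = 62, q* = 325.
With the tax collected from suppliers, supply shifts: qs = 5(p − 13.5) + 15.
Solving gives q = 295 with buyers paying 69.5 and suppliers receiving 56 (the 13.5 wedge).
Per-night burden: buyers 7.5, suppliers 6.
Buyers take the larger share because demand is less price-elastic here (demand slope 4 vs supply slope 5).

Buyers bear the larger share: 7.5 per night.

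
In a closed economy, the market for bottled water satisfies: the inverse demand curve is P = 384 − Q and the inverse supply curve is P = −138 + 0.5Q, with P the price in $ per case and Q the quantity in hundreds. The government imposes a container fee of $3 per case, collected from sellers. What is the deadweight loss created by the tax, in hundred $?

Deadweight loss = $3 hundred.

Rewrite in direct form: Qd = 384 − P and Qs = 2P + 276.
Before the tax: set 384 − P = 2P + 276 → P* = $36, Q* = 348.
With the tax collected from sellers, supply shifts: Qs = 2(P − 3) + 276.
New equilibrium: consumers pay $38, sellers receive $35, Q = 346. (Wedge: Pb − Ps = 3.)
Quantity falls by |ΔQ| = |348 − 346| = 2.
DWL = ½ · t · |ΔQ| = ½ · 3 · 2 = $3.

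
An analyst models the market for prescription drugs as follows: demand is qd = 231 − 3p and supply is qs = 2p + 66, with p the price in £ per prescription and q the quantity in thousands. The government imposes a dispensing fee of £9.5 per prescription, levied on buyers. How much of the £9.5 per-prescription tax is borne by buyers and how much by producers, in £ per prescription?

Before the tax: set 231 − 3p = 2p + 66 → p* = £33, q* = 132.
With the tax collected from buyers, demand (in seller-price terms) shifts: qd = 231 − 3(p + 9.5).
New equilibrium: buyers pay £36.8, producers receive £27.3, q = 120.6. (Wedge: pb − ps = 9.5.)
Burden on buyers: £3.8; on producers: £5.7. (They sum to £9.5.)
The less price-elastic side of the market bears the larger share of a per-unit tax.

Buyers bear £3.8 per prescription; producers bear £5.7 per prescription.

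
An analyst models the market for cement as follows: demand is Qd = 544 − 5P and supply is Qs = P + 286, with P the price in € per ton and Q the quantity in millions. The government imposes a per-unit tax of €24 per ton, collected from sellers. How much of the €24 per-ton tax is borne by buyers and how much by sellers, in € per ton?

Without the tax, 544 − 5P = P + 286 gives 6P = 258, so P* = €43 and Q* = 329.
With the tax collected from sellers, supply shifts: Qs = (P − 24) + 286.
Solving gives Q = 309 with buyers paying €47 and sellers receiving €23 (the €24 wedge).
Burden on buyers: €4; on sellers: €20. (They sum to €24.)

Buyers bear €4 per ton; sellers bear €20 per ton.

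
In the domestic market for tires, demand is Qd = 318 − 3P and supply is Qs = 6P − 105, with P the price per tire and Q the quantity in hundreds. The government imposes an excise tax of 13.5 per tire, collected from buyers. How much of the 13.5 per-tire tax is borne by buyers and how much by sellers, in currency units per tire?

Buyers bear 9 per tire; sellers bear 4.5 per tire.

Before the tax: set 318 − 3P = 6P − 105 → P* = 47, Q* = 177.
With the tax collected from buyers, demand (in seller-price terms) shifts: Qd = 318 − 3(P + 13.5).
New equilibrium: buyers pay 56, sellers receive 42.5, Q = 150. (Wedge: Pb − Ps = 13.5.)
Burden on buyers: 9; on sellers: 4.5. (They sum to 13.5.)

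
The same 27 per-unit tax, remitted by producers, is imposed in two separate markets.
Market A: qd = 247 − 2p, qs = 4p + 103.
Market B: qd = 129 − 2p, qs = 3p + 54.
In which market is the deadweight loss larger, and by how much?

Market A: pre-tax p* = 24, q* = 199; post-tax q = 163; deadweight loss = 486.
Market B: pre-tax p* = 15, q* = 99; post-tax q = 66.6; deadweight loss = 437.4.
Difference: 486 vs 437.4 → market A is larger by 48.6.

Market A, by 48.6.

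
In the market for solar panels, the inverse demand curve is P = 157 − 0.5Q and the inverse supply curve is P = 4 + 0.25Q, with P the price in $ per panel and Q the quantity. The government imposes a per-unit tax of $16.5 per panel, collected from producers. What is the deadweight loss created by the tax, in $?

Rewrite in direct form: Qd = 314 − 2P and Qs = 4P − 16.
Without the tax, 314 − 2P = 4P − 16 gives 6P = 330, so P* = $55 and Q* = 204.
With the tax collected from producers, supply shifts: Qs = 4(P − 16.5) − 16.
Solving gives Q = 182 with consumers paying $66 and producers receiving $49.5 (the $16.5 wedge).
Quantity falls by |ΔQ| = |204 − 182| = 22.
DWL = ½ · t · |ΔQ| = ½ · 16.5 · 22 = $181.5.

Deadweight loss = $181.5.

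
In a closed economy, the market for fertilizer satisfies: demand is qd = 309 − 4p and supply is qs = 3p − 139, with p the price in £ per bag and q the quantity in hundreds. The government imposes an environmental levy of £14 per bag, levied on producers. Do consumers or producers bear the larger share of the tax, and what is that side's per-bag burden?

Producers bear the larger share: £8 per bag.

Before the tax: set 309 − 4p = 3p − 139 → p* = £64, q* = 53.
With the tax collected from producers, supply shifts: qs = 3(p − 14) − 139.
Solving gives q = 29 with consumers paying £70 and producers receiving £56 (the £14 wedge).
Per-bag burden: consumers £6, producers £8.
Producers take the larger share because supply is less price-elastic here (demand slope 4 vs supply slope 3).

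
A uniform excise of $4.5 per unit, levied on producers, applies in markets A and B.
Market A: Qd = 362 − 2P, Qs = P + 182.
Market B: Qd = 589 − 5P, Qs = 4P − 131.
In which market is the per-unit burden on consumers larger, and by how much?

Market B, by $0.5.

Market A: pre-tax P* = $60, Q* = 242; post-tax Q = 239; per-unit burden on consumers = $1.5.
Market B: pre-tax P* = $80, Q* = 189; post-tax Q = 179; per-unit burden on consumers = $2.
Difference: $1.5 vs $2 → market B is larger by $0.5.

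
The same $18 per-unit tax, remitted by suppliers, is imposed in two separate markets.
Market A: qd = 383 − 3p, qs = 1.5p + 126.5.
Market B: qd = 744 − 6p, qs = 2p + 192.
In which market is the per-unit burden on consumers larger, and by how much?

Market A, by $1.5.

Market A: pre-tax p* = $57, q* = 212; post-tax q = 194; per-unit burden on consumers = $6.
Market B: pre-tax p* = $69, q* = 330; post-tax q = 303; per-unit burden on consumers = $4.5.
Difference: $6 vs $4.5 → market A is larger by $1.5.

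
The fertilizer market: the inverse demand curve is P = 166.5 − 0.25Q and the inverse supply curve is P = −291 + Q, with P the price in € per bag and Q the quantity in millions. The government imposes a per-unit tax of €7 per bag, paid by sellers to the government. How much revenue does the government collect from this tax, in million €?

Tax revenue = €2522.8 million.

Rewrite in direct form: Qd = 666 − 4P and Qs = P + 291.
Without the tax, 666 − 4P = P + 291 gives 5P = 375, so P* = €75 and Q* = 366.
With the tax collected from sellers, supply shifts: Qs = (P − 7) + 291.
New equilibrium: consumers pay €76.4, sellers receive €69.4, Q = 360.4. (Wedge: Pb − Ps = 7.)
Revenue = t · Q = 7 · 360.4 = €2522.8.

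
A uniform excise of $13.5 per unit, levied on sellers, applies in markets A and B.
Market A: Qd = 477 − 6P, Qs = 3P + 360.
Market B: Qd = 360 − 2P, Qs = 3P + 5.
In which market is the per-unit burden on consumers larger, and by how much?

Market A: pre-tax P* = $13, Q* = 399; post-tax Q = 372; per-unit burden on consumers = $4.5.
Market B: pre-tax P* = $71, Q* = 218; post-tax Q = 201.8; per-unit burden on consumers = $8.1.
Difference: $4.5 vs $8.1 → market B is larger by $3.6.

Market B, by $3.6.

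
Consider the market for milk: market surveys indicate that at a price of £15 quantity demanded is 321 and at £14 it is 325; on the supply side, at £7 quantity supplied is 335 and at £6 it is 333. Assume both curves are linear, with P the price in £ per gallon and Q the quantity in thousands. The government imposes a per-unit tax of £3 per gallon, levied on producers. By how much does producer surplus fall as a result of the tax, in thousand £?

Demand slope: (325 − 321)/(14 − 15) = -4, so Qd = 381 − 4P.
Supply slope: (333 − 335)/(6 − 7) = 2, so Qs = 2P + 321.
Without the tax, 381 − 4P = 2P + 321 gives 6P = 60, so P* = £10 and Q* = 341.
With the tax collected from producers, supply shifts: Qs = 2(P − 3) + 321.
New equilibrium: buyers pay £11, producers receive £8, Q = 337. (Wedge: Pb − Ps = 3.)
ΔPS is the trapezoid between Q = 337 and Q = 341 of height £2: ½ · (341 + 337) · 2 = £678.

Producer surplus falls by £678 thousand.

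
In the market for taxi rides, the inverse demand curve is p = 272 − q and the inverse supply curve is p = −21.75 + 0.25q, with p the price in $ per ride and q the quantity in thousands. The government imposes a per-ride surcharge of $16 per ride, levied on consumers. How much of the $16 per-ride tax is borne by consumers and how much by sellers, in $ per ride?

Rewrite in direct form: qd = 272 − p and qs = 4p + 87.
Before the tax: set 272 − p = 4p + 87 → p* = $37, q* = 235.
With the tax collected from consumers, demand (in seller-price terms) shifts: qd = 272 − (p + 16).
New equilibrium: consumers pay $49.8, sellers receive $33.8, q = 222.2. (Wedge: pb − ps = 16.)
Burden on consumers: $12.8; on sellers: $3.2. (They sum to $16.)
The less price-elastic side of the market bears the larger share of a per-unit tax.

Consumers bear $12.8 per ride; sellers bear $3.2 per ride.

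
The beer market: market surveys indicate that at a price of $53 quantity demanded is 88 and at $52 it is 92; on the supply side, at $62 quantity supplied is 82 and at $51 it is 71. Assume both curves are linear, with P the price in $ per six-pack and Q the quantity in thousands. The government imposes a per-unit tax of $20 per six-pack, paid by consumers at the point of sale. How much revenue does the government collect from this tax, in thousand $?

Demand slope: (92 − 88)/(52 − 53) = -4, so Qd = 300 − 4P.
Supply slope: (71 − 82)/(51 − 62) = 1, so Qs = P + 20.
Before the tax: set 300 − 4P = P + 20 → P* = $56, Q* = 76.
With the tax collected from consumers, demand (in seller-price terms) shifts: Qd = 300 − 4(P + 20).
New equilibrium: consumers pay $60, suppliers receive $40, Q = 60. (Wedge: Pb − Ps = 20.)
Revenue = t · Q = 20 · 60 = $1200.

Tax revenue = $1200 thousand.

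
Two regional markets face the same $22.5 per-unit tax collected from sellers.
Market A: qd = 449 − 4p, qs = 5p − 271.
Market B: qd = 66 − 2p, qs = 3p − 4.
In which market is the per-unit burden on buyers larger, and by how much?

Market B, by $1.

Market A: pre-tax p* = $80, q* = 129; post-tax q = 79; per-unit burden on buyers = $12.5.
Market B: pre-tax p* = $14, q* = 38; post-tax q = 11; per-unit burden on buyers = $13.5.
Difference: $12.5 vs $13.5 → market B is larger by $1.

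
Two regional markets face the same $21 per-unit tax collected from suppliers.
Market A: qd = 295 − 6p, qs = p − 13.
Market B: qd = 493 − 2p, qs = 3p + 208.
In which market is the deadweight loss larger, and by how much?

Market B, by $75.6.

Market A: pre-tax p* = $44, q* = 31; post-tax q = 13; deadweight loss = $189.
Market B: pre-tax p* = $57, q* = 379; post-tax q = 353.8; deadweight loss = $264.6.
Difference: $189 vs $264.6 → market B is larger by $75.6.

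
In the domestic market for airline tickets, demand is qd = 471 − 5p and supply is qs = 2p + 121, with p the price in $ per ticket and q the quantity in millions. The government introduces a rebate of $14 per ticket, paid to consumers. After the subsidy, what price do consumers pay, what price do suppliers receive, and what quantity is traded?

Before the subsidy: set 471 − 5p = 2p + 121 → p* = $50, q* = 221.
With a per-unit subsidy paid to consumers, each effectively pays p − 14, so demand becomes qd = 471 − 5(p − 14).
Solving gives q = 241 with consumers paying $46 and suppliers receiving $60 (the $14 wedge).

Consumers pay $46; suppliers receive $60; quantity = 241.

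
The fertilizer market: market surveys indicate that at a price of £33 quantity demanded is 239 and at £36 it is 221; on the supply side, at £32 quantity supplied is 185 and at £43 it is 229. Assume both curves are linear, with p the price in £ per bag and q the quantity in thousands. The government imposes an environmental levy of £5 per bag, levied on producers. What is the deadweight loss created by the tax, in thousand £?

Demand slope: (221 − 239)/(36 − 33) = -6, so qd = 437 − 6p.
Supply slope: (229 − 185)/(43 − 32) = 4, so qs = 4p + 57.
Without the tax, 437 − 6p = 4p + 57 gives 10p = 380, so p* = £38 and q* = 209.
With the tax collected from producers, supply shifts: qs = 4(p − 5) + 57.
New equilibrium: consumers pay £40, producers receive £35, q = 197. (Wedge: pb − ps = 5.)
Quantity falls by |ΔQ| = |209 − 197| = 12.
DWL = ½ · t · |ΔQ| = ½ · 5 · 12 = £30.

Deadweight loss = £30 thousand.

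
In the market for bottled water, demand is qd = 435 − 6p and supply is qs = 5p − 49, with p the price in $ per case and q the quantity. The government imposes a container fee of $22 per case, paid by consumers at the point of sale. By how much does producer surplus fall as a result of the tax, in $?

Producer surplus falls by $1692.

Without the tax, 435 − 6p = 5p − 49 gives 11p = 484, so p* = $44 and q* = 171.
With the tax collected from consumers, demand (in seller-price terms) shifts: qd = 435 − 6(p + 22).
Solving gives q = 111 with consumers paying $54 and suppliers receiving $32 (the $22 wedge).
ΔPS is the trapezoid between Q = 111 and Q = 171 of height $12: ½ · (171 + 111) · 12 = $1692.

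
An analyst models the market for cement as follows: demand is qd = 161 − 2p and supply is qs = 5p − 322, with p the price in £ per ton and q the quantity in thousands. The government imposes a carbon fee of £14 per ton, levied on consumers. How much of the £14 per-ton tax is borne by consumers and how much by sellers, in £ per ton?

Consumers bear £10 per ton; sellers bear £4 per ton.

Before the tax: set 161 − 2p = 5p − 322 → p* = £69, q* = 23.
With the tax collected from consumers, demand (in seller-price terms) shifts: qd = 161 − 2(p + 14).
New equilibrium: consumers pay £79, sellers receive £65, q = 3. (Wedge: pb − ps = 14.)
Burden on consumers: £10; on sellers: £4. (They sum to £14.)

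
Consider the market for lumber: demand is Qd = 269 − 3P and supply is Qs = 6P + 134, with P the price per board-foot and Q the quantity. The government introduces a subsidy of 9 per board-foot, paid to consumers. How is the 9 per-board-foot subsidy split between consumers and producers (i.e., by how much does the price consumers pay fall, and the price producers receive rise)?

Without the subsidy, 269 − 3P = 6P + 134 gives 9P = 135, so P* = 15 and Q* = 224.
With a per-unit subsidy paid to consumers, each effectively pays P − 9, so demand becomes Qd = 269 − 3(P − 9).
Solving gives Q = 242 with consumers paying 9 and producers receiving 18 (the 9 wedge).
Gain to consumers: 6; to producers: 3. (They sum to 9.)

Consumers gain 6 per board-foot; producers gain 3 per board-foot.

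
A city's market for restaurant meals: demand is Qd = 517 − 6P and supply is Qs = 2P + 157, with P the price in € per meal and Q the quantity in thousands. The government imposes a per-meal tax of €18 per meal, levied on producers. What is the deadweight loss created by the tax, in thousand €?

Without the tax, 517 − 6P = 2P + 157 gives 8P = 360, so P* = €45 and Q* = 247.
With the tax collected from producers, supply shifts: Qs = 2(P − 18) + 157.
Solving gives Q = 220 with buyers paying €49.5 and producers receiving €31.5 (the €18 wedge).
Quantity falls by |ΔQ| = |247 − 220| = 27.
DWL = ½ · t · |ΔQ| = ½ · 18 · 27 = €243.

Deadweight loss = €243 thousand.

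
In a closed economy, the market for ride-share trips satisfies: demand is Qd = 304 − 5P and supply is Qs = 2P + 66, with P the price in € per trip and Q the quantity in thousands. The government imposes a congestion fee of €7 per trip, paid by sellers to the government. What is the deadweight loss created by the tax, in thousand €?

Without the tax, 304 − 5P = 2P + 66 gives 7P = 238, so P* = €34 and Q* = 134.
With the tax collected from sellers, supply shifts: Qs = 2(P − 7) + 66.
Solving gives Q = 124 with buyers paying €36 and sellers receiving €29 (the €7 wedge).
Quantity falls by |ΔQ| = |134 − 124| = 10.
DWL = ½ · t · |ΔQ| = ½ · 7 · 10 = €35.

Deadweight loss = €35 thousand.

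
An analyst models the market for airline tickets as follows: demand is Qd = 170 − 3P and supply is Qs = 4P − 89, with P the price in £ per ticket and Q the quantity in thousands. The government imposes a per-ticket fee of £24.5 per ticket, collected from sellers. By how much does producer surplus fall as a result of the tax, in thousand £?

Before the tax: set 170 − 3P = 4P − 89 → P* = £37, Q* = 59.
With the tax collected from sellers, supply shifts: Qs = 4(P − 24.5) − 89.
Solving gives Q = 17 with buyers paying £51 and sellers receiving £26.5 (the £24.5 wedge).
ΔPS is the trapezoid between Q = 17 and Q = 59 of height £10.5: ½ · (59 + 17) · 10.5 = £399.

Producer surplus falls by £399 thousand.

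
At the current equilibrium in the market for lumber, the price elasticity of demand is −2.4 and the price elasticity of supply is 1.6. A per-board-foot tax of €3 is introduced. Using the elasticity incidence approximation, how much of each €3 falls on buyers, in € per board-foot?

Buyers bear ≈ €1.2 per board-foot.

Incidence ratio: buyers' share ≈ εs / (εs + |εd|) = 1.6 / (1.6 + 2.4) = 0.4.
So buyers bear ≈ 0.4 × €3 = €1.2; producers bear €1.8.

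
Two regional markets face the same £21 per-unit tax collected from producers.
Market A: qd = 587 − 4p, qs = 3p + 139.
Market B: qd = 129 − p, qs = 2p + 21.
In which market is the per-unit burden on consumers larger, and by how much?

Market A: pre-tax p* = £64, q* = 331; post-tax q = 295; per-unit burden on consumers = £9.
Market B: pre-tax p* = £36, q* = 93; post-tax q = 79; per-unit burden on consumers = £14.
Difference: £9 vs £14 → market B is larger by £5.

Market B, by £5.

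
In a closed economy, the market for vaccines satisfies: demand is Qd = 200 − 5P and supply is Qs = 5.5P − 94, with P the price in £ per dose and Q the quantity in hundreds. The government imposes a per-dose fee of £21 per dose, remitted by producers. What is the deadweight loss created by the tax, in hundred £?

Without the tax, 200 − 5P = 5.5P − 94 gives 10.5P = 294, so P* = £28 and Q* = 60.
With the tax collected from producers, supply shifts: Qs = 5.5(P − 21) − 94.
Solving gives Q = 5 with buyers paying £39 and producers receiving £18 (the £21 wedge).
Quantity falls by |ΔQ| = |60 − 5| = 55.
DWL = ½ · t · |ΔQ| = ½ · 21 · 55 = £577.5.

Deadweight loss = £577.5 hundred.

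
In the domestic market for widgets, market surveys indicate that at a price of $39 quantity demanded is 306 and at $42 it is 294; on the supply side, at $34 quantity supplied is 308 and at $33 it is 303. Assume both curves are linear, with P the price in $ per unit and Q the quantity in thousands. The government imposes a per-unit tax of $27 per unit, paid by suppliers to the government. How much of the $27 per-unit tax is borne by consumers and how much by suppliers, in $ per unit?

Consumers bear $15 per unit; suppliers bear $12 per unit.

Demand slope: (294 − 306)/(42 − 39) = -4, so Qd = 462 − 4P.
Supply slope: (303 − 308)/(33 − 34) = 5, so Qs = 5P + 138.
Without the tax, 462 − 4P = 5P + 138 gives 9P = 324, so P* = $36 and Q* = 318.
With the tax collected from suppliers, supply shifts: Qs = 5(P − 27) + 138.
New equilibrium: consumers pay $51, suppliers receive $24, Q = 258. (Wedge: Pb − Ps = 27.)
Burden on consumers: $15; on suppliers: $12. (They sum to $27.)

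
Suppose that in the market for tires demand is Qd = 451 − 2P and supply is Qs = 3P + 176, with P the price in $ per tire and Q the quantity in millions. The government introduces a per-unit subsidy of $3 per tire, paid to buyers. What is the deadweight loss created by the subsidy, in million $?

Before the subsidy: set 451 − 2P = 3P + 176 → P* = $55, Q* = 341.
With a per-unit subsidy paid to buyers, each effectively pays P − 3, so demand becomes Qd = 451 − 2(P − 3).
New equilibrium: buyers pay $53.2, suppliers receive $56.2, Q = 344.6. (Wedge: Pb − Ps = −3.)
Quantity rises by |ΔQ| = |341 − 344.6| = 3.6.
DWL = ½ · t · |ΔQ| = ½ · 3 · 3.6 = $5.4.

Deadweight loss = $5.4 million.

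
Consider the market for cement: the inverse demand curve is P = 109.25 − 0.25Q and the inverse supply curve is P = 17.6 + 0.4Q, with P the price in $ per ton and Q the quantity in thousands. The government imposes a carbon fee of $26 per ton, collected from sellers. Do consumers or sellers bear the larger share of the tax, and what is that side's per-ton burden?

Sellers bear the larger share: $16 per ton.

Rewrite in direct form: Qd = 437 − 4P and Qs = 2.5P − 44.
Without the tax, 437 − 4P = 2.5P − 44 gives 6.5P = 481, so P* = $74 and Q* = 141.
With the tax collected from sellers, supply shifts: Qs = 2.5(P − 26) − 44.
New equilibrium: consumers pay $84, sellers receive $58, Q = 101. (Wedge: Pb − Ps = 26.)
Per-ton burden: consumers $10, sellers $16.
Sellers take the larger share because supply is less price-elastic here (demand slope 4 vs supply slope 2.5).
The less price-elastic side of the market bears the larger share of a per-unit tax.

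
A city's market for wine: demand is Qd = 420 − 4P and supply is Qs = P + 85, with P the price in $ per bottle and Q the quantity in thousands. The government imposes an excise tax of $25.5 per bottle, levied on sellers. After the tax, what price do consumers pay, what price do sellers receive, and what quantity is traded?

Consumers pay $72.1; sellers receive $46.6; quantity = 131.6.

Before the tax: set 420 − 4P = P + 85 → P* = $67, Q* = 152.
With the tax collected from sellers, supply shifts: Qs = (P − 25.5) + 85.
Solving gives Q = 131.6 with consumers paying $72.1 and sellers receiving $46.6 (the $25.5 wedge).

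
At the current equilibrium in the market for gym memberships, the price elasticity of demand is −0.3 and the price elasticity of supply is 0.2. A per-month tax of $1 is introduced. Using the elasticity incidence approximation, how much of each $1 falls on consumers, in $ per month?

Incidence ratio: consumers' share ≈ εs / (εs + |εd|) = 0.2 / (0.2 + 0.3) = 0.4.
So consumers bear ≈ 0.4 × $1 = $0.4; sellers bear $0.6.

Consumers bear ≈ $0.4 per month.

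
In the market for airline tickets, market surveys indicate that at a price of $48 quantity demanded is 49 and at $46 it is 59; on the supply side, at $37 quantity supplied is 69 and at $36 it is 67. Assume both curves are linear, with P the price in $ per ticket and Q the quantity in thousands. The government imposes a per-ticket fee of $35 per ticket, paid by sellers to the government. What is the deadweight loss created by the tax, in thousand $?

Demand slope: (59 − 49)/(46 − 48) = -5, so Qd = 289 − 5P.
Supply slope: (67 − 69)/(36 − 37) = 2, so Qs = 2P − 5.
Without the tax, 289 − 5P = 2P − 5 gives 7P = 294, so P* = $42 and Q* = 79.
With the tax collected from sellers, supply shifts: Qs = 2(P − 35) − 5.
Solving gives Q = 29 with consumers paying $52 and sellers receiving $17 (the $35 wedge).
Quantity falls by |ΔQ| = |79 − 29| = 50.
DWL = ½ · t · |ΔQ| = ½ · 35 · 50 = $875.

Deadweight loss = $875 thousand.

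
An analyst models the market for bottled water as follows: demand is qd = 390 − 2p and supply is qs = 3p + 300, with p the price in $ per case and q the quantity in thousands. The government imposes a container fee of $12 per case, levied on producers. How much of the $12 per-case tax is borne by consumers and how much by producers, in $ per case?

Consumers bear $7.2 per case; producers bear $4.8 per case.

Without the tax, 390 − 2p = 3p + 300 gives 5p = 90, so p* = $18 and q* = 354.
With the tax collected from producers, supply shifts: qs = 3(p − 12) + 300.
New equilibrium: consumers pay $25.2, producers receive $13.2, q = 339.6. (Wedge: pb − ps = 12.)
Burden on consumers: $7.2; on producers: $4.8. (They sum to $12.)
The less price-elastic side of the market bears the larger share of a per-unit tax.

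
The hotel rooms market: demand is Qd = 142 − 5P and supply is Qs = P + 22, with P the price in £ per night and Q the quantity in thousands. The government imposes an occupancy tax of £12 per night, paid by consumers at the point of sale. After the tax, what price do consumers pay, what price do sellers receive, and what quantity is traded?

Before the tax: set 142 − 5P = P + 22 → P* = £20, Q* = 42.
With the tax collected from consumers, demand (in seller-price terms) shifts: Qd = 142 − 5(P + 12).
New equilibrium: consumers pay £22, sellers receive £10, Q = 32. (Wedge: Pb − Ps = 12.)

Consumers pay £22; sellers receive £10; quantity = 32.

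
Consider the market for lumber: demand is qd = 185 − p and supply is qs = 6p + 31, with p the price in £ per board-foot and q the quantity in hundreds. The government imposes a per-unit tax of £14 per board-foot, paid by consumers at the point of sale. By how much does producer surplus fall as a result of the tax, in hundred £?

Before the tax: set 185 − p = 6p + 31 → p* = £22, q* = 163.
With the tax collected from consumers, demand (in seller-price terms) shifts: qd = 185 − (p + 14).
Solving gives q = 151 with consumers paying £34 and suppliers receiving £20 (the £14 wedge).
ΔPS is the trapezoid between Q = 151 and Q = 163 of height £2: ½ · (163 + 151) · 2 = £314.

Producer surplus falls by £314 hundred.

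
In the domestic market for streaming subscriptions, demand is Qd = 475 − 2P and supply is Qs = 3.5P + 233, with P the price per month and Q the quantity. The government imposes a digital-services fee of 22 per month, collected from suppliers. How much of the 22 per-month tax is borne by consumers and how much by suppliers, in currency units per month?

Before the tax: set 475 − 2P = 3.5P + 233 → P* = 44, Q* = 387.
With the tax collected from suppliers, supply shifts: Qs = 3.5(P − 22) + 233.
New equilibrium: consumers pay 58, suppliers receive 36, Q = 359. (Wedge: Pb − Ps = 22.)
Burden on consumers: 14; on suppliers: 8. (They sum to 22.)

Consumers bear 14 per month; suppliers bear 8 per month.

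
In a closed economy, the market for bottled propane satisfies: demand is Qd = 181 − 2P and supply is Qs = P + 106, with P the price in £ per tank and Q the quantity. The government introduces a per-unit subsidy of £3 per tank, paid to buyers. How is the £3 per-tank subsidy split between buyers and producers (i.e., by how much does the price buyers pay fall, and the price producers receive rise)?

Buyers gain £1 per tank; producers gain £2 per tank.

Before the subsidy: set 181 − 2P = P + 106 → P* = £25, Q* = 131.
With a per-unit subsidy paid to buyers, each effectively pays P − 3, so demand becomes Qd = 181 − 2(P − 3).
New equilibrium: buyers pay £24, producers receive £27, Q = 133. (Wedge: Pb − Ps = −3.)
Gain to buyers: £1; to producers: £2. (They sum to £3.)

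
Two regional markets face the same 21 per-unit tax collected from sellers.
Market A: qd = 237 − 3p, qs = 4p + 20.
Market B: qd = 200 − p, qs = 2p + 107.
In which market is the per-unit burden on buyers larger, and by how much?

Market A: pre-tax p* = 31, q* = 144; post-tax q = 108; per-unit burden on buyers = 12.
Market B: pre-tax p* = 31, q* = 169; post-tax q = 155; per-unit burden on buyers = 14.
Difference: 12 vs 14 → market B is larger by 2.

Market B, by 2.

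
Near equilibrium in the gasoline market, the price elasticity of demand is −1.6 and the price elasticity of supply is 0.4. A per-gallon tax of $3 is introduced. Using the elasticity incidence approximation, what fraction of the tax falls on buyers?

Buyers' share ≈ 0.2.

Incidence ratio: buyers' share ≈ εs / (εs + |εd|) = 0.4 / (0.4 + 1.6) = 0.2.
Supply is the less elastic side, so buyers bear the smaller share.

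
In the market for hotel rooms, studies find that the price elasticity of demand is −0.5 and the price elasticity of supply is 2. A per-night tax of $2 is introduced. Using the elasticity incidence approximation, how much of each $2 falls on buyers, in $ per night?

Incidence ratio: buyers' share ≈ εs / (εs + |εd|) = 2 / (2 + 0.5) = 0.8.
So buyers bear ≈ 0.8 × $2 = $1.6; producers bear $0.4.

Buyers bear ≈ $1.6 per night.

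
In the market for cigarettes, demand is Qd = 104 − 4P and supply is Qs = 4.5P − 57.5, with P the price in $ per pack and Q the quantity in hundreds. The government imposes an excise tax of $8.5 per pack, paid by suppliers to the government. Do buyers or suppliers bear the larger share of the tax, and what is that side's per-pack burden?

Buyers bear the larger share: $4.5 per pack.

Before the tax: set 104 − 4P = 4.5P − 57.5 → P* = $19, Q* = 28.
With the tax collected from suppliers, supply shifts: Qs = 4.5(P − 8.5) − 57.5.
Solving gives Q = 10 with buyers paying $23.5 and suppliers receiving $15 (the $8.5 wedge).
Per-pack burden: buyers $4.5, suppliers $4.
Buyers take the larger share because demand is less price-elastic here (demand slope 4 vs supply slope 4.5).
The less price-elastic side of the market bears the larger share of a per-unit tax.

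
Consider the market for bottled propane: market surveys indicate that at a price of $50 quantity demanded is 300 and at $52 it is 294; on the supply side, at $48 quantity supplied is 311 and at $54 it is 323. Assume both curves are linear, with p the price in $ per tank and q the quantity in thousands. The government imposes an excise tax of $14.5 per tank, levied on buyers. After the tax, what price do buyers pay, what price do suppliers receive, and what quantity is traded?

Demand slope: (294 − 300)/(52 − 50) = -3, so qd = 450 − 3p.
Supply slope: (323 − 311)/(54 − 48) = 2, so qs = 2p + 215.
Without the tax, 450 − 3p = 2p + 215 gives 5p = 235, so p* = $47 and q* = 309.
With the tax collected from buyers, demand (in seller-price terms) shifts: qd = 450 − 3(p + 14.5).
New equilibrium: buyers pay $52.8, suppliers receive $38.3, q = 291.6. (Wedge: pb − ps = 14.5.)
The less price-elastic side of the market bears the larger share of a per-unit tax.

Buyers pay $52.8; suppliers receive $38.3; quantity = 291.6.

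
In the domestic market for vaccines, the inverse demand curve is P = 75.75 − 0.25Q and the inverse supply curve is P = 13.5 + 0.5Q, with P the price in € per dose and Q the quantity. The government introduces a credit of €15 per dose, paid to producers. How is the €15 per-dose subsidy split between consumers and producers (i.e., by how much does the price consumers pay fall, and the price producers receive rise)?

Inverting to Q(P) form: Qd = 303 − 4P; Qs = 2P − 27.
Before the subsidy: set 303 − 4P = 2P − 27 → P* = €55, Q* = 83.
With a per-unit subsidy paid to producers, each receives P + 15 per unit sold, so supply becomes Qs = 2(P + 15) − 27.
Solving gives Q = 103 with consumers paying €50 and producers receiving €65 (the €15 wedge).
Gain to consumers: €5; to producers: €10. (They sum to €15.)

Consumers gain €5 per dose; producers gain €10 per dose.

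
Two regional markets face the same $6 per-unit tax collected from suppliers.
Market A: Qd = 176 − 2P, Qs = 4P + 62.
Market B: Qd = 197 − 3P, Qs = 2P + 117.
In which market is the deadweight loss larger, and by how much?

Market A: pre-tax P* = $19, Q* = 138; post-tax Q = 130; deadweight loss = $24.
Market B: pre-tax P* = $16, Q* = 149; post-tax Q = 141.8; deadweight loss = $21.6.
Difference: $24 vs $21.6 → market A is larger by $2.4.

Market A, by $2.4.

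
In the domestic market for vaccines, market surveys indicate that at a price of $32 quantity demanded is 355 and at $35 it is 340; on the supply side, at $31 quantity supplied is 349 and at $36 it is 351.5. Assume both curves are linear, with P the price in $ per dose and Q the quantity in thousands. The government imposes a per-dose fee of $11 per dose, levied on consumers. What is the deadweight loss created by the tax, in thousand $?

Deadweight loss = $27.5 thousand.

Demand slope: (340 − 355)/(35 − 32) = -5, so Qd = 515 − 5P.
Supply slope: (351.5 − 349)/(36 − 31) = 0.5, so Qs = 0.5P + 333.5.
Before the tax: set 515 − 5P = 0.5P + 333.5 → P* = $33, Q* = 350.
With the tax collected from consumers, demand (in seller-price terms) shifts: Qd = 515 − 5(P + 11).
New equilibrium: consumers pay $34, producers receive $23, Q = 345. (Wedge: Pb − Ps = 11.)
Quantity falls by |ΔQ| = |350 − 345| = 5.
DWL = ½ · t · |ΔQ| = ½ · 11 · 5 = $27.5.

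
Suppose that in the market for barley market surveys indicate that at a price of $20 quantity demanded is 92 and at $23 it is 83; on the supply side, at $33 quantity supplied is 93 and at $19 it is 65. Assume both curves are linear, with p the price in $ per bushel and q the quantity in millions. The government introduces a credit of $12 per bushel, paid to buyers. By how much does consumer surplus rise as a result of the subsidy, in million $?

Consumer surplus rises by $404.16 million.

Demand slope: (83 − 92)/(23 − 20) = -3, so qd = 152 − 3p.
Supply slope: (65 − 93)/(19 − 33) = 2, so qs = 2p + 27.
Before the subsidy: set 152 − 3p = 2p + 27 → p* = $25, q* = 77.
With a per-unit subsidy paid to buyers, each effectively pays p − 12, so demand becomes qd = 152 − 3(p − 12).
New equilibrium: buyers pay $20.2, suppliers receive $32.2, q = 91.4. (Wedge: pb − ps = −12.)
ΔCS is the trapezoid between Q = 91.4 and Q = 77 of height $4.8: ½ · (77 + 91.4) · 4.8 = $404.16.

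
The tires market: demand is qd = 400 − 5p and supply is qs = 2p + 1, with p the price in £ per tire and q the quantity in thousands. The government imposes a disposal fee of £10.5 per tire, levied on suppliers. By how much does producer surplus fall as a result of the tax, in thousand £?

Before the tax: set 400 − 5p = 2p + 1 → p* = £57, q* = 115.
With the tax collected from suppliers, supply shifts: qs = 2(p − 10.5) + 1.
New equilibrium: buyers pay £60, suppliers receive £49.5, q = 100. (Wedge: pb − ps = 10.5.)
ΔPS is the trapezoid between Q = 100 and Q = 115 of height £7.5: ½ · (115 + 100) · 7.5 = £806.25.

Producer surplus falls by £806.25 thousand.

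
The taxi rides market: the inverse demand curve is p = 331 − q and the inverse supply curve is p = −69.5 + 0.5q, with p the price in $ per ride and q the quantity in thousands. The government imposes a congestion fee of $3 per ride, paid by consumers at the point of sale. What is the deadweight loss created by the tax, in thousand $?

Inverting to q(p) form: qd = 331 − p; qs = 2p + 139.
Before the tax: set 331 − p = 2p + 139 → p* = $64, q* = 267.
With the tax collected from consumers, demand (in seller-price terms) shifts: qd = 331 − (p + 3).
Solving gives q = 265 with consumers paying $66 and sellers receiving $63 (the $3 wedge).
Quantity falls by |ΔQ| = |267 − 265| = 2.
DWL = ½ · t · |ΔQ| = ½ · 3 · 2 = $3.

Deadweight loss = $3 thousand.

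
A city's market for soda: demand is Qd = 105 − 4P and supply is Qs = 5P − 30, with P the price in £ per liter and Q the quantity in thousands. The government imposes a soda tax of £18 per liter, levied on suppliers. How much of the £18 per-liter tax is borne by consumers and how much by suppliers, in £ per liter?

Consumers bear £10 per liter; suppliers bear £8 per liter.

Without the tax, 105 − 4P = 5P − 30 gives 9P = 135, so P* = £15 and Q* = 45.
With the tax collected from suppliers, supply shifts: Qs = 5(P − 18) − 30.
New equilibrium: consumers pay £25, suppliers receive £7, Q = 5. (Wedge: Pb − Ps = 18.)
Burden on consumers: £10; on suppliers: £8. (They sum to £18.)
The less price-elastic side of the market bears the larger share of a per-unit tax.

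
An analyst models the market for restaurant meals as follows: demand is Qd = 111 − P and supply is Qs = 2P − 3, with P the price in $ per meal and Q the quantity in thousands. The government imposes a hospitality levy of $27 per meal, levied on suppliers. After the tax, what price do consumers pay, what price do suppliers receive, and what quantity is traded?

Before the tax: set 111 − P = 2P − 3 → P* = $38, Q* = 73.
With the tax collected from suppliers, supply shifts: Qs = 2(P − 27) − 3.
New equilibrium: consumers pay $56, suppliers receive $29, Q = 55. (Wedge: Pb − Ps = 27.)

Consumers pay $56; suppliers receive $29; quantity = 55.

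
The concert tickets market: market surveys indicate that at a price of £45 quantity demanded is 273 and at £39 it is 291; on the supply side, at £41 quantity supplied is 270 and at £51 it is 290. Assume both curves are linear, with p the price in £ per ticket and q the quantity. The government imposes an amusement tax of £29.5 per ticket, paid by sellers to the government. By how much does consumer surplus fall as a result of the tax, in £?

Consumer surplus falls by £3047.94.

Demand slope: (291 − 273)/(39 − 45) = -3, so qd = 408 − 3p.
Supply slope: (290 − 270)/(51 − 41) = 2, so qs = 2p + 188.
Without the tax, 408 − 3p = 2p + 188 gives 5p = 220, so p* = £44 and q* = 276.
With the tax collected from sellers, supply shifts: qs = 2(p − 29.5) + 188.
New equilibrium: buyers pay £55.8, sellers receive £26.3, q = 240.6. (Wedge: pb − ps = 29.5.)
ΔCS is the trapezoid between Q = 240.6 and Q = 276 of height £11.8: ½ · (276 + 240.6) · 11.8 = £3047.94.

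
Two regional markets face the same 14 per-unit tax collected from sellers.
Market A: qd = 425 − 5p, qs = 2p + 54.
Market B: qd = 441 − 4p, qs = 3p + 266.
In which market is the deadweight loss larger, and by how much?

Market A: pre-tax p* = 53, q* = 160; post-tax q = 140; deadweight loss = 140.
Market B: pre-tax p* = 25, q* = 341; post-tax q = 317; deadweight loss = 168.
Difference: 140 vs 168 → market B is larger by 28.

Market B, by 28.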